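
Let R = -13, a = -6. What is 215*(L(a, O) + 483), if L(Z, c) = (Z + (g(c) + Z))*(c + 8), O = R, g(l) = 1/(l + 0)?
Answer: 1518760/13 ≈ 1.1683e+5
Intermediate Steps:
g(l) = 1/l
O = -13
L(Z, c) = (8 + c)*(1/c + 2*Z) (L(Z, c) = (Z + (1/c + Z))*(c + 8) = (Z + (Z + 1/c))*(8 + c) = (1/c + 2*Z)*(8 + c) = (8 + c)*(1/c + 2*Z))
215*(L(a, O) + 483) = 215*((1 + 8/(-13) + 16*(-6) + 2*(-6)*(-13)) + 483) = 215*((1 + 8*(-1/13) - 96 + 156) + 483) = 215*((1 - 8/13 - 96 + 156) + 483) = 215*(785/13 + 483) = 215*(7064/13) = 1518760/13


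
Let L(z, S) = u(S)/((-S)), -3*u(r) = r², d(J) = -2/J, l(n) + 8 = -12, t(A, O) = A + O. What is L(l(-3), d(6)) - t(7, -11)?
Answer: 35/9 ≈ 3.8889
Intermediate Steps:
l(n) = -20 (l(n) = -8 - 12 = -20)
u(r) = -r²/3
L(z, S) = S/3 (L(z, S) = (-S²/3)/((-S)) = (-S²/3)*(-1/S) = S/3)
L(l(-3), d(6)) - t(7, -11) = (-2/6)/3 - (7 - 11) = (-2*⅙)/3 - 1*(-4) = (⅓)*(-⅓) + 4 = -⅑ + 4 = 35/9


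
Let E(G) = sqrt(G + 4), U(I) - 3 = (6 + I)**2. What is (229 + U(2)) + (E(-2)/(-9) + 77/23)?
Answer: 6885/23 - sqrt(2)/9 ≈ 299.19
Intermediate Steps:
U(I) = 3 + (6 + I)**2
E(G) = sqrt(4 + G)
(229 + U(2)) + (E(-2)/(-9) + 77/23) = (229 + (3 + (6 + 2)**2)) + (sqrt(4 - 2)/(-9) + 77/23) = (229 + (3 + 8**2)) + (sqrt(2)*(-1/9) + 77*(1/23)) = (229 + (3 + 64)) + (-sqrt(2)/9 + 77/23) = (229 + 67) + (77/23 - sqrt(2)/9) = 296 + (77/23 - sqrt(2)/9) = 6885/23 - sqrt(2)/9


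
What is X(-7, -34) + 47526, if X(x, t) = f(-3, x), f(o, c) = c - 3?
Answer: 47516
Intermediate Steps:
f(o, c) = -3 + c
X(x, t) = -3 + x
X(-7, -34) + 47526 = (-3 - 7) + 47526 = -10 + 47526 = 47516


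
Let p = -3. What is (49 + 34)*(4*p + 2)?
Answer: -830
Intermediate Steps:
(49 + 34)*(4*p + 2) = (49 + 34)*(4*(-3) + 2) = 83*(-12 + 2) = 83*(-10) = -830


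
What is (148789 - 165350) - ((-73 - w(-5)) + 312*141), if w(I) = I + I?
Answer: -60490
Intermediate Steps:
w(I) = 2*I
(148789 - 165350) - ((-73 - w(-5)) + 312*141) = (148789 - 165350) - ((-73 - 2*(-5)) + 312*141) = -16561 - ((-73 - 1*(-10)) + 43992) = -16561 - ((-73 + 10) + 43992) = -16561 - (-63 + 43992) = -16561 - 1*43929 = -16561 - 43929 = -60490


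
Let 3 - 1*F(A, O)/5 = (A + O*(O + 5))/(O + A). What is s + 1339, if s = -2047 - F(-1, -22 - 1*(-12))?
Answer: -8198/11 ≈ -745.27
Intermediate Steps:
F(A, O) = 15 - 5*(A + O*(5 + O))/(A + O) (F(A, O) = 15 - 5*(A + O*(O + 5))/(O + A) = 15 - 5*(A + O*(5 + O))/(A + O))
s = -22927/11 (s = -2047 - 5*(-(-22 - 1*(-12))² - 2*(-22 - 1*(-12)) + 2*(-1))/(-1 + (-22 - 1*(-12))) = -2047 - 5*(-(-22 + 12)² - 2*(-22 + 12) - 2)/(-1 + (-22 + 12)) = -2047 - 5*(-1*(-10)² - 2*(-10) - 2)/(-1 - 10) = -2047 - 5*(-1*100 + 20 - 2)/(-11) = -2047 - 5*(-1)*(-100 + 20 - 2)/11 = -2047 - 5*(-1)*(-82)/11 = -2047 - 1*410/11 = -2047 - 410/11 = -22927/11 ≈ -2084.3)
s + 1339 = -22927/11 + 1339 = -8198/11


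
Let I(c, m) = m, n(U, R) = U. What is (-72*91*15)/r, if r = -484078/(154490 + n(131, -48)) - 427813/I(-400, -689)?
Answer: -10470148645320/65815344131 ≈ -159.08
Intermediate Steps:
r = 65815344131/106533869 (r = -484078/(154490 + 131) - 427813/(-689) = -484078/154621 - 427813*(-1/689) = -484078*1/154621 + 427813/689 = -484078/154621 + 427813/689 = 65815344131/106533869 ≈ 617.79)
(-72*91*15)/r = (-72*91*15)/(65815344131/106533869) = -6552*15*(106533869/65815344131) = -98280*106533869/65815344131 = -10470148645320/65815344131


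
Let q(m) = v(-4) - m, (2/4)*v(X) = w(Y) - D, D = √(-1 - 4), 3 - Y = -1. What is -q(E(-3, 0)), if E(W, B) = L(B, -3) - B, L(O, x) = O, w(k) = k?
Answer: -8 + 2*I*√5 ≈ -8.0 + 4.4721*I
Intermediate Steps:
Y = 4 (Y = 3 - 1*(-1) = 3 + 1 = 4)
D = I*√5 (D = √(-5) = I*√5 ≈ 2.2361*I)
v(X) = 8 - 2*I*√5 (v(X) = 2*(4 - I*√5) = 8 - 2*I*√5)
E(W, B) = 0 (E(W, B) = B - B = 0)
q(m) = 8 - m - 2*I*√5 (q(m) = (8 - 2*I*√5) - m = 8 - m - 2*I*√5)
-q(E(-3, 0)) = -(8 - 1*0 - 2*I*√5) = -(8 + 0 - 2*I*√5) = -(8 - 2*I*√5) = -8 + 2*I*√5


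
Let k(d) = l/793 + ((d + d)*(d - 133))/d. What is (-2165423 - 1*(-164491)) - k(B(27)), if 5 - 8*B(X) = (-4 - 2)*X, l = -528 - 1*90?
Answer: -6346242511/3172 ≈ -2.0007e+6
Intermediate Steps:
l = -618 (l = -528 - 90 = -618)
B(X) = 5/8 + 3*X/4 (B(X) = 5/8 - (-4 - 2)*X/8 = 5/8 - (-3)*X/4 = 5/8 + 3*X/4)
k(d) = -211556/793 + 2*d (k(d) = -618/793 + ((d + d)*(d - 133))/d = -618*1/793 + ((2*d)*(-133 + d))/d = -618/793 + (2*d*(-133 + d))/d = -618/793 + (-266 + 2*d) = -211556/793 + 2*d)
(-2165423 - 1*(-164491)) - k(B(27)) = (-2165423 - 1*(-164491)) - (-211556/793 + 2*(5/8 + (3/4)*27)) = (-2165423 + 164491) - (-211556/793 + 2*(5/8 + 81/4)) = -2000932 - (-211556/793 + 2*(167/8)) = -2000932 - (-211556/793 + 167/4) = -2000932 - 1*(-713793/3172) = -2000932 + 713793/3172 = -6346242511/3172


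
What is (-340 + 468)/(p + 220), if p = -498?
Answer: -64/139 ≈ -0.46043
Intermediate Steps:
(-340 + 468)/(p + 220) = (-340 + 468)/(-498 + 220) = 128/(-278) = 128*(-1/278) = -64/139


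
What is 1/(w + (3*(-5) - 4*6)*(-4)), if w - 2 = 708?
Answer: 1/866 ≈ 0.0011547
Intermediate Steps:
w = 710 (w = 2 + 708 = 710)
1/(w + (3*(-5) - 4*6)*(-4)) = 1/(710 + (3*(-5) - 4*6)*(-4)) = 1/(710 + (-15 - 24)*(-4)) = 1/(710 - 39*(-4)) = 1/(710 + 156) = 1/866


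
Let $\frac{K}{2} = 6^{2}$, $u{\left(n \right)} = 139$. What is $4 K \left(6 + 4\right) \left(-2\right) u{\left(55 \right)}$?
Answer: $-800640$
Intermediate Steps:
$K = 72$ ($K = 2 \cdot 6^{2} = 2 \cdot 36 = 72$)
$4 K \left(6 + 4\right) \left(-2\right) u{\left(55 \right)} = 4 \cdot 72 \left(6 + 4\right) \left(-2\right) 139 = 288 \cdot 10 \left(-2\right) 139 = 288 \left(-20\right) 139 = \left(-5760\right) 139 = -800640$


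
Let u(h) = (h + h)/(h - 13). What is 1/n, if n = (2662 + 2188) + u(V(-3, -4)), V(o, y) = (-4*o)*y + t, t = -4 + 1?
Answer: 32/155251 ≈ 0.00020612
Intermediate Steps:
t = -3
V(o, y) = -3 - 4*o*y (V(o, y) = (-4*o)*y - 3 = -4*o*y - 3 = -3 - 4*o*y)
u(h) = 2*h/(-13 + h) (u(h) = (2*h)/(-13 + h) = 2*h/(-13 + h))
n = 155251/32 (n = (2662 + 2188) + 2*(-3 - 4*(-3)*(-4))/(-13 + (-3 - 4*(-3)*(-4))) = 4850 + 2*(-3 - 48)/(-13 + (-3 - 48)) = 4850 + 2*(-51)/(-13 - 51) = 4850 + 2*(-51)/(-64) = 4850 + 2*(-51)*(-1/64) = 4850 + 51/32 = 155251/32 ≈ 4851.6)
1/n = 1/(155251/32) = 32/155251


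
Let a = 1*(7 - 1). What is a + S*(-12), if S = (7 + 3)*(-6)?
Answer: 726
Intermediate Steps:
a = 6 (a = 1*6 = 6)
S = -60 (S = 10*(-6) = -60)
a + S*(-12) = 6 - 60*(-12) = 6 + 720 = 726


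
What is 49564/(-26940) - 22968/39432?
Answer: -26803808/11065605 ≈ -2.4223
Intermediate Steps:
49564/(-26940) - 22968/39432 = 49564*(-1/26940) - 22968*1/39432 = -12391/6735 - 957/1643 = -26803808/11065605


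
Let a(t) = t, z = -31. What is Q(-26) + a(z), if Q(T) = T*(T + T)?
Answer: 1321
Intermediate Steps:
Q(T) = 2*T² (Q(T) = T*(2*T) = 2*T²)
Q(-26) + a(z) = 2*(-26)² - 31 = 2*676 - 31 = 1352 - 31 = 1321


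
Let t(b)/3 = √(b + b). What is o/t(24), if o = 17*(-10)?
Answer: -85*√3/18 ≈ -8.1791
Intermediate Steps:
t(b) = 3*√2*√b (t(b) = 3*√(b + b) = 3*√(2*b) = 3*(√2*√b) = 3*√2*√b)
o = -170
o/t(24) = -170*√3/36 = -85*√3/18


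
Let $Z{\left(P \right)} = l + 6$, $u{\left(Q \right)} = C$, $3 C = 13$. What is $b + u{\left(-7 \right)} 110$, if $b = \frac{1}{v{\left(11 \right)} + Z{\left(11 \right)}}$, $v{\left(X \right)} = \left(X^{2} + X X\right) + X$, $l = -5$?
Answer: $\frac{363223}{762} \approx 476.67$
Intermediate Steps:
$C = \frac{13}{3}$ ($C = \frac{1}{3} \cdot 13 = \frac{13}{3} \approx 4.3333$)
$u{\left(Q \right)} = \frac{13}{3}$
$v{\left(X \right)} = X + 2 X^{2}$ ($v{\left(X \right)} = \left(X^{2} + X^{2}\right) + X = 2 X^{2} + X = X + 2 X^{2}$)
$Z{\left(P \right)} = 1$ ($Z{\left(P \right)} = -5 + 6 = 1$)
$b = \frac{1}{254}$ ($b = \frac{1}{11 \left(1 + 2 \cdot 11\right) + 1} = \frac{1}{11 \left(1 + 22\right) + 1} = \frac{1}{11 \cdot 23 + 1} = \frac{1}{253 + 1} = \frac{1}{254} \approx 0.003937$)
$b + u{\left(-7 \right)} 110 = \frac{1}{254} + \frac{13}{3} \cdot 110 = \frac{1}{254} + \frac{1430}{3} = \frac{363223}{762}$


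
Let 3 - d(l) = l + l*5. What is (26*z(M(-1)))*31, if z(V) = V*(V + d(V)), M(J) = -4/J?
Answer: -54808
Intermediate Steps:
d(l) = 3 - 6*l (d(l) = 3 - (l + l*5) = 3 - (l + 5*l) = 3 - 6*l)
z(V) = V*(3 - 5*V) (z(V) = V*(V + (3 - 6*V)) = V*(3 - 5*V))
(26*z(M(-1)))*31 = (26*((-4/(-1))*(3 - (-20)/(-1))))*31 = (26*((-4*(-1))*(3 - (-20)*(-1))))*31 = (26*(4*(3 - 5*4)))*31 = (26*(4*(3 - 20)))*31 = (26*(4*(-17)))*31 = (26*(-68))*31 = -1768*31 = -54808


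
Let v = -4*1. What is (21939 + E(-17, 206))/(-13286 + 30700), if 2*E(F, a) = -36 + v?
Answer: 21919/17414 ≈ 1.2587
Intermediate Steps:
v = -4
E(F, a) = -20 (E(F, a) = (-36 - 4)/2 = (½)*(-40) = -20)
(21939 + E(-17, 206))/(-13286 + 30700) = (21939 - 20)/(-13286 + 30700) = 21919/17414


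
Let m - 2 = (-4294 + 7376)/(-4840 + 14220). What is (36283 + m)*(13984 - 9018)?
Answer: 6306752959/35 ≈ 1.8019e+8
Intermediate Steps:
m = 163/70 (m = 2 + (-4294 + 7376)/(-4840 + 14220) = 2 + 3082/9380 = 2 + 3082*(1/9380) = 2 + 23/70 = 163/70 ≈ 2.3286)
(36283 + m)*(13984 - 9018) = (36283 + 163/70)*(13984 - 9018) = (2539973/70)*4966 = 6306752959/35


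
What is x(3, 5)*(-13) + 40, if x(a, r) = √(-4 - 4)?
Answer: 40 - 26*I*√2 ≈ 40.0 - 36.77*I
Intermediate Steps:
x(a, r) = 2*I*√2 (x(a, r) = √(-8) = 2*I*√2)
x(3, 5)*(-13) + 40 = (2*I*√2)*(-13) + 40 = -26*I*√2 + 40 = 40 - 26*I*√2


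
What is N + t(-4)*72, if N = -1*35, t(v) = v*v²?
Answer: -4643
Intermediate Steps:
t(v) = v³
N = -35
N + t(-4)*72 = -35 + (-4)³*72 = -35 - 64*72 = -35 - 4608 = -4643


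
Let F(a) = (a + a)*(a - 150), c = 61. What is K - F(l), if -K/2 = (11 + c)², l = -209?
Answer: -160430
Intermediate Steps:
F(a) = 2*a*(-150 + a) (F(a) = (2*a)*(-150 + a) = 2*a*(-150 + a))
K = -10368 (K = -2*(11 + 61)² = -2*72² = -2*5184 = -10368)
K - F(l) = -10368 - 2*(-209)*(-150 - 209) = -10368 - 2*(-209)*(-359) = -10368 - 1*150062 = -10368 - 150062 = -160430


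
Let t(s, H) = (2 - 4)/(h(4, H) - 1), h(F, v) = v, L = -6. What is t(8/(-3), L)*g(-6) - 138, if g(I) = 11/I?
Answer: -2909/21 ≈ -138.52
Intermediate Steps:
t(s, H) = -2/(-1 + H) (t(s, H) = (2 - 4)/(H - 1) = -2/(-1 + H))
t(8/(-3), L)*g(-6) - 138 = (-2/(-1 - 6))*(11/(-6)) - 138 = (-2/(-7))*(11*(-⅙)) - 138 = -2*(-⅐)*(-11/6) - 138 = (2/7)*(-11/6) - 138 = -11/21 - 138 = -2909/21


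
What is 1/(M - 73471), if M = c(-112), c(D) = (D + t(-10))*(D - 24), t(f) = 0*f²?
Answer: -1/58239 ≈ -1.7171e-5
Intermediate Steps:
t(f) = 0
c(D) = D*(-24 + D) (c(D) = (D + 0)*(D - 24) = D*(-24 + D))
M = 15232 (M = -112*(-24 - 112) = -112*(-136) = 15232)
1/(M - 73471) = 1/(15232 - 73471) = 1/(-58239) = -1/58239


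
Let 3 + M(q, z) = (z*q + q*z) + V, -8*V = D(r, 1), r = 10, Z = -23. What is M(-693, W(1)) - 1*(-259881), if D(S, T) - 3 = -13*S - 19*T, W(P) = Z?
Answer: 1167097/4 ≈ 2.9177e+5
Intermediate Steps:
W(P) = -23
D(S, T) = 3 - 19*T - 13*S (D(S, T) = 3 + (-13*S - 19*T) = 3 + (-19*T - 13*S) = 3 - 19*T - 13*S)
V = 73/4 (V = -(3 - 19*1 - 13*10)/8 = -(3 - 19 - 130)/8 = -⅛*(-146) = 73/4 ≈ 18.250)
M(q, z) = 61/4 + 2*q*z (M(q, z) = -3 + ((z*q + q*z) + 73/4) = -3 + ((q*z + q*z) + 73/4) = -3 + (2*q*z + 73/4) = -3 + (73/4 + 2*q*z) = 61/4 + 2*q*z)
M(-693, W(1)) - 1*(-259881) = (61/4 + 2*(-693)*(-23)) - 1*(-259881) = (61/4 + 31878) + 259881 = 127573/4 + 259881 = 1167097/4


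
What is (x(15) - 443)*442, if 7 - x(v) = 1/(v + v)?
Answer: -2890901/15 ≈ -1.9273e+5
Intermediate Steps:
x(v) = 7 - 1/(2*v) (x(v) = 7 - 1/(v + v) = 7 - 1/(2*v))
(x(15) - 443)*442 = ((7 - ½/15) - 443)*442 = ((7 - ½*1/15) - 443)*442 = ((7 - 1/30) - 443)*442 = (209/30 - 443)*442 = -13081/30*442 = -2890901/15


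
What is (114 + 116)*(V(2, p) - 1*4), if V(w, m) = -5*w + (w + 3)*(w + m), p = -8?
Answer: -10120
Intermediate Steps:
V(w, m) = -5*w + (3 + w)*(m + w)
(114 + 116)*(V(2, p) - 1*4) = (114 + 116)*((2² - 2*2 + 3*(-8) - 8*2) - 1*4) = 230*((4 - 4 - 24 - 16) - 4) = 230*(-40 - 4) = 230*(-44) = -10120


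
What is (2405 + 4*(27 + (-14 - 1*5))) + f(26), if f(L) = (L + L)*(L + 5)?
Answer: 4049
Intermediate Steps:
f(L) = 2*L*(5 + L) (f(L) = (2*L)*(5 + L) = 2*L*(5 + L))
(2405 + 4*(27 + (-14 - 1*5))) + f(26) = (2405 + 4*(27 + (-14 - 1*5))) + 2*26*(5 + 26) = (2405 + 4*(27 + (-14 - 5))) + 2*26*31 = (2405 + 4*(27 - 19)) + 1612 = (2405 + 4*8) + 1612 = (2405 + 32) + 1612 = 2437 + 1612 = 4049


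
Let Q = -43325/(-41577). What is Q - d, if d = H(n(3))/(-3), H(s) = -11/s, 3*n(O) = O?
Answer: -109124/41577 ≈ -2.6246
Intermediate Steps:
n(O) = O/3
Q = 43325/41577 (Q = -43325*(-1/41577) = 43325/41577 ≈ 1.0420)
d = 11/3 (d = (-11/1)/(-3) = -(-11)/(3*1) = -(-11)/3 = -⅓*(-11) = 11/3 ≈ 3.6667)
Q - d = 43325/41577 - 1*11/3 = 43325/41577 - 11/3 = -109124/41577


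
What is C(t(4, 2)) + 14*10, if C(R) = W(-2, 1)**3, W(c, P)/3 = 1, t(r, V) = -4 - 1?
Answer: 167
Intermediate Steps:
t(r, V) = -5
W(c, P) = 3 (W(c, P) = 3*1 = 3)
C(R) = 27 (C(R) = 3**3 = 27)
C(t(4, 2)) + 14*10 = 27 + 14*10 = 27 + 140 = 167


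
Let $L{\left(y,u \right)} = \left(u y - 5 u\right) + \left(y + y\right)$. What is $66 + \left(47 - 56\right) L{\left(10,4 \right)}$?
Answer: $-294$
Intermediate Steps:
$L{\left(y,u \right)} = - 5 u + 2 y + u y$ ($L{\left(y,u \right)} = \left(- 5 u + u y\right) + 2 y = - 5 u + 2 y + u y$)
$66 + \left(47 - 56\right) L{\left(10,4 \right)} = 66 + \left(47 - 56\right) \left(\left(-5\right) 4 + 2 \cdot 10 + 4 \cdot 10\right) = 66 - 9 \left(-20 + 20 + 40\right) = 66 - 360 = -294$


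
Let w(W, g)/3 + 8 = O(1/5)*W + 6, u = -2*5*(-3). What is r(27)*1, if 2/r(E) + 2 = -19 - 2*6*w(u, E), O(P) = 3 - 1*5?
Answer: 2/2211 ≈ 0.00090457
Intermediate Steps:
O(P) = -2 (O(P) = 3 - 5 = -2)
u = 30 (u = -10*(-3) = 30)
w(W, g) = -6 - 6*W (w(W, g) = -24 + 3*(-2*W + 6) = -24 + 3*(6 - 2*W) = -24 + (18 - 6*W) = -6 - 6*W)
r(E) = 2/2211 (r(E) = 2/(-2 + (-19 - 2*6*(-6 - 6*30))) = 2/(-2 + (-19 - 12*(-6 - 180))) = 2/(-2 + (-19 - 12*(-186))) = 2/(-2 + (-19 - 1*(-2232))) = 2/(-2 + (-19 + 2232)) = 2/(-2 + 2213) = 2/2211)
r(27)*1 = (2/2211)*1 = 2/2211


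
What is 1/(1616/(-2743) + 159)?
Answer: 2743/434521 ≈ 0.0063127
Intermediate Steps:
1/(1616/(-2743) + 159) = 1/(1616*(-1/2743) + 159) = 1/(-1616/2743 + 159) = 1/(434521/2743) = 2743/434521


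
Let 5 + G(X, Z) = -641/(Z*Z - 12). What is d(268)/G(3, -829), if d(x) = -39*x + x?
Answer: 3499370068/1718393 ≈ 2036.4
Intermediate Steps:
G(X, Z) = -5 - 641/(-12 + Z²) (G(X, Z) = -5 - 641/(Z*Z - 12) = -5 - 641/(Z² - 12) = -5 - 641/(-12 + Z²))
d(x) = -38*x
d(268)/G(3, -829) = (-38*268)/(((-581 - 5*(-829)²)/(-12 + (-829)²))) = -10184*(-12 + 687241)/(-581 - 5*687241) = -10184*687229/(-581 - 3436205) = -10184/((1/687229)*(-3436786)) = -10184/(-3436786/687229) = -10184*(-687229/3436786) = 3499370068/1718393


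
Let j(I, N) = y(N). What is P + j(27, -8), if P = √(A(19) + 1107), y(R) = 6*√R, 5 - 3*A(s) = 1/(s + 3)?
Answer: √4829286/66 + 12*I*√2 ≈ 33.296 + 16.971*I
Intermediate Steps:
A(s) = 5/3 - 1/(3*(3 + s)) (A(s) = 5/3 - 1/(3*(s + 3)) = 5/3 - 1/(3*(3 + s)))
j(I, N) = 6*√N
P = √4829286/66 (P = √((14 + 5*19)/(3*(3 + 19)) + 1107) = √((⅓)*(14 + 95)/22 + 1107) = √((⅓)*(1/22)*109 + 1107) = √(109/66 + 1107) = √(73171/66) = √4829286/66 ≈ 33.296)
P + j(27, -8) = √4829286/66 + 6*√(-8) = √4829286/66 + 6*(2*I*√2) = √4829286/66 + 12*I*√2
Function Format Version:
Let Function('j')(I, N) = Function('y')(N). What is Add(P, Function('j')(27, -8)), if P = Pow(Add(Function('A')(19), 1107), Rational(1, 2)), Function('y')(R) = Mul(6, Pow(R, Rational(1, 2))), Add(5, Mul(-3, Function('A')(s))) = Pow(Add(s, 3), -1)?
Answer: Add(Mul(Rational(1, 66), Pow(4829286, Rational(1, 2))), Mul(12, I, Pow(2, Rational(1, 2)))) ≈ Add(33.296, Mul(16.971, I))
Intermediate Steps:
Function('A')(s) = Add(Rational(5, 3), Mul(Rational(-1, 3), Pow(Add(3, s), -1))) (Function('A')(s) = Add(Rational(5, 3), Mul(Rational(-1, 3), Pow(Add(s, 3), -1))) = Add(Rational(5, 3), Mul(Rational(-1, 3), Pow(Add(3, s), -1))))
Function('j')(I, N) = Mul(6, Pow(N, Rational(1, 2)))
P = Mul(Rational(1, 66), Pow(4829286, Rational(1, 2))) (P = Pow(Add(Mul(Rational(1, 3), Pow(Add(3, 19), -1), Add(14, Mul(5, 19))), 1107), Rational(1, 2)) = Pow(Add(Mul(Rational(1, 3), Pow(22, -1), Add(14, 95)), 1107), Rational(1, 2)) = Pow(Add(Mul(Rational(1, 3), Rational(1, 22), 109), 1107), Rational(1, 2)) = Pow(Add(Rational(109, 66), 1107), Rational(1, 2)) = Pow(Rational(73171, 66), Rational(1, 2)) = Mul(Rational(1, 66), Pow(4829286, Rational(1, 2))) ≈ 33.296)
Add(P, Function('j')(27, -8)) = Add(Mul(Rational(1, 66), Pow(4829286, Rational(1, 2))), Mul(6, Pow(-8, Rational(1, 2)))) = Add(Mul(Rational(1, 66), Pow(4829286, Rational(1, 2))), Mul(6, Mul(2, I, Pow(2, Rational(1, 2))))) = Add(Mul(Rational(1, 66), Pow(4829286, Rational(1, 2))), Mul(12, I, Pow(2, Rational(1, 2))))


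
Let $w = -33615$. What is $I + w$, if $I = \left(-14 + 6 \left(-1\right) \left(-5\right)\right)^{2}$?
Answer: $-33359$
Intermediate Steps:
$I = 256$ ($I = \left(-14 - -30\right)^{2} = \left(-14 + 30\right)^{2} = 16^{2} = 256$)
$I + w = 256 - 33615 = -33359$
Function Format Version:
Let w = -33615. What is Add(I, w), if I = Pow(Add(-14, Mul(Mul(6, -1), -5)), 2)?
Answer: -33359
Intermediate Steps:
I = 256 (I = Pow(Add(-14, Mul(-6, -5)), 2) = Pow(Add(-14, 30), 2) = Pow(16, 2) = 256)
Add(I, w) = Add(256, -33615) = -33359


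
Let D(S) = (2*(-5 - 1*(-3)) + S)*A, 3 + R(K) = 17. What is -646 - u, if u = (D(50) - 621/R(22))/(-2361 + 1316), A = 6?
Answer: -9447737/14630 ≈ -645.78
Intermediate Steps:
R(K) = 14 (R(K) = -3 + 17 = 14)
D(S) = -24 + 6*S (D(S) = (2*(-5 - 1*(-3)) + S)*6 = (2*(-5 + 3) + S)*6 = (2*(-2) + S)*6 = (-4 + S)*6 = -24 + 6*S)
u = -3243/14630 (u = ((-24 + 6*50) - 621/14)/(-2361 + 1316) = ((-24 + 300) - 621*1/14)/(-1045) = (276 - 621/14)*(-1/1045) = (3243/14)*(-1/1045) = -3243/14630 ≈ -0.22167)
-646 - u = -646 - 1*(-3243/14630) = -646 + 3243/14630 = -9447737/14630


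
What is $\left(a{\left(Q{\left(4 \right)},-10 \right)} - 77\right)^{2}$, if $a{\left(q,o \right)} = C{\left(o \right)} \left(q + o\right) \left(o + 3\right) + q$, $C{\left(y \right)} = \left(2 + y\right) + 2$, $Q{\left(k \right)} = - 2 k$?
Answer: $707281$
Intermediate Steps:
$C{\left(y \right)} = 4 + y$
$a{\left(q,o \right)} = q + \left(3 + o\right) \left(4 + o\right) \left(o + q\right)$ ($a{\left(q,o \right)} = \left(4 + o\right) \left(q + o\right) \left(o + 3\right) + q = \left(4 + o\right) \left(o + q\right) \left(3 + o\right) + q = \left(4 + o\right) \left(3 + o\right) \left(o + q\right) + q = \left(3 + o\right) \left(4 + o\right) \left(o + q\right) + q = q + \left(3 + o\right) \left(4 + o\right) \left(o + q\right)$)
$\left(a{\left(Q{\left(4 \right)},-10 \right)} - 77\right)^{2} = \left(\left(\left(-10\right)^{3} + 7 \left(-10\right)^{2} + 12 \left(-10\right) + 13 \left(\left(-2\right) 4\right) + \left(-2\right) 4 \left(-10\right)^{2} + 7 \left(-10\right) \left(\left(-2\right) 4\right)\right) - 77\right)^{2} = \left(\left(-1000 + 7 \cdot 100 - 120 + 13 \left(-8\right) - 800 + 7 \left(-10\right) \left(-8\right)\right) - 77\right)^{2} = \left(\left(-1000 + 700 - 120 - 104 - 800 + 560\right) - 77\right)^{2} = \left(-764 - 77\right)^{2} = \left(-841\right)^{2} = 707281$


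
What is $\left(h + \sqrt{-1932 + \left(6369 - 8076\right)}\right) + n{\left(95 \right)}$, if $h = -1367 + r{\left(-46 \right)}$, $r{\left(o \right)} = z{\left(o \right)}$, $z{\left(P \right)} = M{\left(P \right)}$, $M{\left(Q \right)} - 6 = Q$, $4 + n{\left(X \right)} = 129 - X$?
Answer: $-1377 + i \sqrt{3639} \approx -1377.0 + 60.324 i$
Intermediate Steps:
$n{\left(X \right)} = 125 - X$ ($n{\left(X \right)} = -4 - \left(-129 + X\right) = 125 - X$)
$M{\left(Q \right)} = 6 + Q$
$z{\left(P \right)} = 6 + P$
$r{\left(o \right)} = 6 + o$
$h = -1407$ ($h = -1367 + \left(6 - 46\right) = -1367 - 40 = -1407$)
$\left(h + \sqrt{-1932 + \left(6369 - 8076\right)}\right) + n{\left(95 \right)} = \left(-1407 + \sqrt{-1932 + \left(6369 - 8076\right)}\right) + \left(125 - 95\right) = \left(-1407 + \sqrt{-1932 - 1707}\right) + 30 = \left(-1407 + \sqrt{-3639}\right) + 30 = \left(-1407 + i \sqrt{3639}\right) + 30 = -1377 + i \sqrt{3639}$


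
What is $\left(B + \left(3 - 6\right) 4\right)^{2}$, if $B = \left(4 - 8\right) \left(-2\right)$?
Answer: $16$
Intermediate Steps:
$B = 8$ ($B = \left(4 - 8\right) \left(-2\right) = \left(-4\right) \left(-2\right) = 8$)
$\left(B + \left(3 - 6\right) 4\right)^{2} = \left(8 + \left(3 - 6\right) 4\right)^{2} = \left(8 - 12\right)^{2} = \left(-4\right)^{2} = 16$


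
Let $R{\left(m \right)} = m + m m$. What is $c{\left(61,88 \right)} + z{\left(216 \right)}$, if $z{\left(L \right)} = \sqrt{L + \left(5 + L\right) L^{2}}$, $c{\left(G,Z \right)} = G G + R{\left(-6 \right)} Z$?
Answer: $6361 + 6 \sqrt{286422} \approx 9572.1$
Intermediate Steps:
$R{\left(m \right)} = m + m^{2}$
$c{\left(G,Z \right)} = G^{2} + 30 Z$ ($c{\left(G,Z \right)} = G G + - 6 \left(1 - 6\right) Z = G^{2} + \left(-6\right) \left(-5\right) Z = G^{2} + 30 Z$)
$z{\left(L \right)} = \sqrt{L + L^{2} \left(5 + L\right)}$
$c{\left(61,88 \right)} + z{\left(216 \right)} = \left(61^{2} + 30 \cdot 88\right) + \sqrt{216 \left(1 + 216^{2} + 5 \cdot 216\right)} = \left(3721 + 2640\right) + \sqrt{216 \left(1 + 46656 + 1080\right)} = 6361 + \sqrt{216 \cdot 47737} = 6361 + \sqrt{10311192} = 6361 + 6 \sqrt{286422}$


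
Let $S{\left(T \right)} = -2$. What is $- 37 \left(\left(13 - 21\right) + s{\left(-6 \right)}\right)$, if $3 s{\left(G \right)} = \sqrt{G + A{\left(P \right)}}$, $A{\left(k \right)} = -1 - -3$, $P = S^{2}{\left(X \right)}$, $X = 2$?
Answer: $296 - \frac{74 i}{3} \approx 296.0 - 24.667 i$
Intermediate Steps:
$P = 4$ ($P = \left(-2\right)^{2} = 4$)
$A{\left(k \right)} = 2$ ($A{\left(k \right)} = -1 + 3 = 2$)
$s{\left(G \right)} = \frac{\sqrt{2 + G}}{3}$ ($s{\left(G \right)} = \frac{\sqrt{G + 2}}{3} = \frac{\sqrt{2 + G}}{3}$)
$- 37 \left(\left(13 - 21\right) + s{\left(-6 \right)}\right) = - 37 \left(\left(13 - 21\right) + \frac{\sqrt{2 - 6}}{3}\right) = - 37 \left(-8 + \frac{\sqrt{-4}}{3}\right) = - 37 \left(-8 + \frac{2 i}{3}\right) = 296 - \frac{74 i}{3}$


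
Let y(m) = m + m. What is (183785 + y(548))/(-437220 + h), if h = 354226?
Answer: -184881/82994 ≈ -2.2276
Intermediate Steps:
y(m) = 2*m
(183785 + y(548))/(-437220 + h) = (183785 + 2*548)/(-437220 + 354226) = (183785 + 1096)/(-82994) = 184881*(-1/82994) = -184881/82994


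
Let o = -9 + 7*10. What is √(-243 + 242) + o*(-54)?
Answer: -3294 + I ≈ -3294.0 + 1.0*I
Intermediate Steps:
o = 61 (o = -9 + 70 = 61)
√(-243 + 242) + o*(-54) = √(-243 + 242) + 61*(-54) = √(-1) - 3294 = I - 3294 = -3294 + I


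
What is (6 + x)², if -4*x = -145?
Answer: 28561/16 ≈ 1785.1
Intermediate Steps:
x = 145/4 (x = -¼*(-145) = 145/4 ≈ 36.250)
(6 + x)² = (6 + 145/4)² = (169/4)² = 28561/16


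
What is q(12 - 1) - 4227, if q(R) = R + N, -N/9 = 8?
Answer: -4288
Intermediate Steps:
N = -72 (N = -9*8 = -72)
q(R) = -72 + R (q(R) = R - 72 = -72 + R)
q(12 - 1) - 4227 = (-72 + (12 - 1)) - 4227 = (-72 + 11) - 4227 = -61 - 4227 = -4288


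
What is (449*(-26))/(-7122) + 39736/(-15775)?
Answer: -49421221/56174775 ≈ -0.87978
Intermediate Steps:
(449*(-26))/(-7122) + 39736/(-15775) = -11674*(-1/7122) + 39736*(-1/15775) = 5837/3561 - 39736/15775 = -49421221/56174775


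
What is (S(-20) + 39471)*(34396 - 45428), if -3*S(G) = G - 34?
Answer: -435642648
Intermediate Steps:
S(G) = 34/3 - G/3 (S(G) = -(G - 34)/3 = -(-34 + G)/3 = 34/3 - G/3)
(S(-20) + 39471)*(34396 - 45428) = ((34/3 - ⅓*(-20)) + 39471)*(34396 - 45428) = ((34/3 + 20/3) + 39471)*(-11032) = (18 + 39471)*(-11032) = 39489*(-11032) = -435642648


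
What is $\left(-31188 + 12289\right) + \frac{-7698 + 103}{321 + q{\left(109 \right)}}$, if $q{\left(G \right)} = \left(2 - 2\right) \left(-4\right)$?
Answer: $- \frac{6074174}{321} \approx -18923.0$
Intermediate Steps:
$q{\left(G \right)} = 0$ ($q{\left(G \right)} = 0 \left(-4\right) = 0$)
$\left(-31188 + 12289\right) + \frac{-7698 + 103}{321 + q{\left(109 \right)}} = \left(-31188 + 12289\right) + \frac{-7698 + 103}{321 + 0} = -18899 - \frac{7595}{321} = - \frac{6074174}{321}$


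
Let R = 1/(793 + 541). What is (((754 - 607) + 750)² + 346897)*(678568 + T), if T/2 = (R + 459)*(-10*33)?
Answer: 288502396480276/667 ≈ 4.3254e+11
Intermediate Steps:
R = 1/1334 ≈ 0.00074963
T = -202061310/667 (T = 2*((1/1334 + 459)*(-10*33)) = 2*((612307/1334)*(-330)) = 2*(-101030655/667) = -202061310/667 ≈ -3.0294e+5)
(((754 - 607) + 750)² + 346897)*(678568 + T) = (((754 - 607) + 750)² + 346897)*(678568 - 202061310/667) = ((147 + 750)² + 346897)*(250543546/667) = (897² + 346897)*(250543546/667) = (804609 + 346897)*(250543546/667) = 1151506*(250543546/667) = 288502396480276/667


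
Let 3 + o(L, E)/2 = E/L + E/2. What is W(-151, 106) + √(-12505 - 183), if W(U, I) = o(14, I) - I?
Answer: 64/7 + 4*I*√793 ≈ 9.1429 + 112.64*I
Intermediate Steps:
o(L, E) = -6 + E + 2*E/L (o(L, E) = -6 + 2*(E/L + E/2) = -6 + 2*(E/2 + E/L) = -6 + (E + 2*E/L) = -6 + E + 2*E/L)
W(U, I) = -6 + I/7 (W(U, I) = (-6 + I + 2*I/14) - I = (-6 + I + 2*I*(1/14)) - I = (-6 + I + I/7) - I = (-6 + 8*I/7) - I = -6 + I/7)
W(-151, 106) + √(-12505 - 183) = (-6 + (⅐)*106) + √(-12505 - 183) = (-6 + 106/7) + √(-12688) = 64/7 + 4*I*√793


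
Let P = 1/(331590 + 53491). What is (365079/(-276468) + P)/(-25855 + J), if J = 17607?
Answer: 46861569977/292701103197728 ≈ 0.00016010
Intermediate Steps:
P = 1/385081 ≈ 2.5969e-6
(365079/(-276468) + P)/(-25855 + J) = (365079/(-276468) + 1/385081)/(-25855 + 17607) = (365079*(-1/276468) + 1/385081)/(-8248) = (-121693/92156 + 1/385081)*(-1/8248) = -46861569977/35487524636*(-1/8248) = 46861569977/292701103197728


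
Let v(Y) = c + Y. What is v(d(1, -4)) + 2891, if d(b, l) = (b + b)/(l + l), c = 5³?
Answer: 12063/4 ≈ 3015.8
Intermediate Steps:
c = 125
d(b, l) = b/l (d(b, l) = (2*b)/((2*l)) = (2*b)*(1/(2*l)) = b/l)
v(Y) = 125 + Y
v(d(1, -4)) + 2891 = (125 + 1/(-4)) + 2891 = (125 + 1*(-¼)) + 2891 = (125 - ¼) + 2891 = 499/4 + 2891 = 12063/4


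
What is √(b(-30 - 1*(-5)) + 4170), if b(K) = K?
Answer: √4145 ≈ 64.382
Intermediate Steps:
√(b(-30 - 1*(-5)) + 4170) = √((-30 - 1*(-5)) + 4170) = √((-30 + 5) + 4170) = √(-25 + 4170) = √4145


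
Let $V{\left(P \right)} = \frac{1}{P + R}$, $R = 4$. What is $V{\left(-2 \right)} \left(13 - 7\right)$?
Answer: $3$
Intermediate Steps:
$V{\left(P \right)} = \frac{1}{4 + P}$ ($V{\left(P \right)} = \frac{1}{P + 4} = \frac{1}{4 + P}$)
$V{\left(-2 \right)} \left(13 - 7\right) = \frac{13 - 7}{4 - 2} = \frac{1}{2} \cdot 6 = 3$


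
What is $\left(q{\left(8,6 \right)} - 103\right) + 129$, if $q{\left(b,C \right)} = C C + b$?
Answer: $70$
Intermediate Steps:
$q{\left(b,C \right)} = b + C^{2}$ ($q{\left(b,C \right)} = C^{2} + b = b + C^{2}$)
$\left(q{\left(8,6 \right)} - 103\right) + 129 = \left(\left(8 + 6^{2}\right) - 103\right) + 129 = \left(\left(8 + 36\right) - 103\right) + 129 = \left(44 - 103\right) + 129 = -59 + 129 = 70$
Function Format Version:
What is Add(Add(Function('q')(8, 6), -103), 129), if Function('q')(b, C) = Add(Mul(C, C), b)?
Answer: 70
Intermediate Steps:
Function('q')(b, C) = Add(b, Pow(C, 2)) (Function('q')(b, C) = Add(Pow(C, 2), b) = Add(b, Pow(C, 2)))
Add(Add(Function('q')(8, 6), -103), 129) = Add(Add(Add(8, Pow(6, 2)), -103), 129) = Add(Add(Add(8, 36), -103), 129) = Add(Add(44, -103), 129) = Add(-59, 129) = 70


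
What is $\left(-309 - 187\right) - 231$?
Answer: $-727$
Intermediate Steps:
$\left(-309 - 187\right) - 231 = -496 - 231 = -727$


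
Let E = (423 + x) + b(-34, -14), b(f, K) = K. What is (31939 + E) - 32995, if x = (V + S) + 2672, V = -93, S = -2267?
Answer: -335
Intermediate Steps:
x = 312 (x = (-93 - 2267) + 2672 = -2360 + 2672 = 312)
E = 721 (E = (423 + 312) - 14 = 735 - 14 = 721)
(31939 + E) - 32995 = (31939 + 721) - 32995 = 32660 - 32995 = -335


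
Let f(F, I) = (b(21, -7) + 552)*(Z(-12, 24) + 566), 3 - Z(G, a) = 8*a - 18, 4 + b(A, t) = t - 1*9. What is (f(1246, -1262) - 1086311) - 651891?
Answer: -1528062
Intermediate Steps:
b(A, t) = -13 + t (b(A, t) = -4 + (t - 1*9) = -4 + (t - 9) = -4 + (-9 + t) = -13 + t)
Z(G, a) = 21 - 8*a (Z(G, a) = 3 - (8*a - 18) = 3 - (-18 + 8*a) = 3 + (18 - 8*a) = 21 - 8*a)
f(F, I) = 210140 (f(F, I) = ((-13 - 7) + 552)*((21 - 8*24) + 566) = (-20 + 552)*((21 - 192) + 566) = 532*(-171 + 566) = 532*395 = 210140)
(f(1246, -1262) - 1086311) - 651891 = (210140 - 1086311) - 651891 = -876171 - 651891 = -1528062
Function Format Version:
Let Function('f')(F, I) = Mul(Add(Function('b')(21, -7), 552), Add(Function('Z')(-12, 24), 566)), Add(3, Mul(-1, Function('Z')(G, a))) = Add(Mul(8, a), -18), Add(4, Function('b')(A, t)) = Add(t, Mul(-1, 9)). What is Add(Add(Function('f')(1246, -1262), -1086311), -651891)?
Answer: -1528062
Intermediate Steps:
Function('b')(A, t) = Add(-13, t) (Function('b')(A, t) = Add(-4, Add(t, Mul(-1, 9))) = Add(-4, Add(t, -9)) = Add(-4, Add(-9, t)) = Add(-13, t))
Function('Z')(G, a) = Add(21, Mul(-8, a)) (Function('Z')(G, a) = Add(3, Mul(-1, Add(Mul(8, a), -18))) = Add(3, Mul(-1, Add(-18, Mul(8, a)))) = Add(3, Add(18, Mul(-8, a))) = Add(21, Mul(-8, a)))
Function('f')(F, I) = 210140 (Function('f')(F, I) = Mul(Add(Add(-13, -7), 552), Add(Add(21, Mul(-8, 24)), 566)) = Mul(Add(-20, 552), Add(Add(21, -192), 566)) = Mul(532, Add(-171, 566)) = Mul(532, 395) = 210140)
Add(Add(Function('f')(1246, -1262), -1086311), -651891) = Add(Add(210140, -1086311), -651891) = Add(-876171, -651891) = -1528062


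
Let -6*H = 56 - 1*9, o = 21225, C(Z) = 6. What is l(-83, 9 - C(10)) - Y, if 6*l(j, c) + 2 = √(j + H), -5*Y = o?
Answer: 12734/3 + I*√3270/36 ≈ 4244.7 + 1.5884*I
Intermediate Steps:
H = -47/6 (H = -(56 - 1*9)/6 = -(56 - 9)/6 = -⅙*47 = -47/6 ≈ -7.8333)
Y = -4245 (Y = -⅕*21225 = -4245)
l(j, c) = -⅓ + √(-47/6 + j)/6 (l(j, c) = -⅓ + √(j - 47/6)/6 = -⅓ + √(-47/6 + j)/6)
l(-83, 9 - C(10)) - Y = (-⅓ + √(-282 + 36*(-83))/36) - 1*(-4245) = (-⅓ + √(-282 - 2988)/36) + 4245 = (-⅓ + √(-3270)/36) + 4245 = (-⅓ + (I*√3270)/36) + 4245 = (-⅓ + I*√3270/36) + 4245 = 12734/3 + I*√3270/36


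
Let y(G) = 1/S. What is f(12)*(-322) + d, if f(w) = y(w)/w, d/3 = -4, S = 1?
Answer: -233/6 ≈ -38.833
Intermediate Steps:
y(G) = 1 (y(G) = 1/1 = 1)
d = -12 (d = 3*(-4) = -12)
f(w) = 1/w
f(12)*(-322) + d = -322/12 - 12 = (1/12)*(-322) - 12 = -161/6 - 12 = -233/6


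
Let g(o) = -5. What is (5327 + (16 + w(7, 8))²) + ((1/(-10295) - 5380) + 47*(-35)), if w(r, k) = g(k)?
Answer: -16235216/10295 ≈ -1577.0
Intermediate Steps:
w(r, k) = -5
(5327 + (16 + w(7, 8))²) + ((1/(-10295) - 5380) + 47*(-35)) = (5327 + (16 - 5)²) + ((1/(-10295) - 5380) + 47*(-35)) = (5327 + 11²) + ((-1/10295 - 5380) - 1645) = (5327 + 121) + (-55387101/10295 - 1645) = 5448 - 72322376/10295 = -16235216/10295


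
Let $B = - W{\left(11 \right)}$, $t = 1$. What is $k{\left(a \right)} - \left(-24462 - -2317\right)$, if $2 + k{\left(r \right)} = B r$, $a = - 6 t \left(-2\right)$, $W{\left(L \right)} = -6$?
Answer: $22215$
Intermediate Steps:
$B = 6$ ($B = \left(-1\right) \left(-6\right) = 6$)
$a = 12$ ($a = \left(-6\right) 1 \left(-2\right) = \left(-6\right) \left(-2\right) = 12$)
$k{\left(r \right)} = -2 + 6 r$
$k{\left(a \right)} - \left(-24462 - -2317\right) = \left(-2 + 6 \cdot 12\right) - \left(-24462 - -2317\right) = \left(-2 + 72\right) - \left(-24462 + 2317\right) = 70 - -22145 = 70 + 22145 = 22215$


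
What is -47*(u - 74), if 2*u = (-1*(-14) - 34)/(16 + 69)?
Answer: 59220/17 ≈ 3483.5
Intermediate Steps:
u = -2/17 (u = ((-1*(-14) - 34)/(16 + 69))/2 = ((14 - 34)/85)/2 = (-20*1/85)/2 = (1/2)*(-4/17) = -2/17 ≈ -0.11765)
-47*(u - 74) = -47*(-2/17 - 74) = -47*(-1260/17) = 59220/17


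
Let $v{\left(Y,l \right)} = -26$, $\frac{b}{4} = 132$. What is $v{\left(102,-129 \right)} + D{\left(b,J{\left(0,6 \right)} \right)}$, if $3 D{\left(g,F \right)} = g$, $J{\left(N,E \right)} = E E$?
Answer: $150$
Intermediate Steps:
$J{\left(N,E \right)} = E^{2}$
$b = 528$ ($b = 4 \cdot 132 = 528$)
$D{\left(g,F \right)} = \frac{g}{3}$
$v{\left(102,-129 \right)} + D{\left(b,J{\left(0,6 \right)} \right)} = -26 + \frac{1}{3} \cdot 528 = -26 + 176 = 150$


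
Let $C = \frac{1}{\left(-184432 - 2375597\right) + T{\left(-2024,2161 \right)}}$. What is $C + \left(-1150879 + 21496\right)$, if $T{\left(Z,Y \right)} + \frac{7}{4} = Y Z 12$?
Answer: $- \frac{248673867837889}{220185595} \approx -1.1294 \cdot 10^{6}$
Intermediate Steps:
$T{\left(Z,Y \right)} = - \frac{7}{4} + 12 Y Z$ ($T{\left(Z,Y \right)} = - \frac{7}{4} + Y Z 12 = - \frac{7}{4} + 12 Y Z$)
$C = - \frac{4}{220185595}$ ($C = \frac{1}{\left(-184432 - 2375597\right) + \left(- \frac{7}{4} + 12 \cdot 2161 \left(-2024\right)\right)} = \frac{1}{\left(-184432 - 2375597\right) - \frac{209945479}{4}} = \frac{1}{-2560029 - \frac{209945479}{4}} = \frac{1}{- \frac{220185595}{4}} = - \frac{4}{220185595} \approx -1.8167 \cdot 10^{-8}$)
$C + \left(-1150879 + 21496\right) = - \frac{4}{220185595} + \left(-1150879 + 21496\right) = - \frac{4}{220185595} - 1129383 = - \frac{248673867837889}{220185595}$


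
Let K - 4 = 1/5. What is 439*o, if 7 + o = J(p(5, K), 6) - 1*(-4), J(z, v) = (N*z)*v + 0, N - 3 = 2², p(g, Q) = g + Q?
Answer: 841563/5 ≈ 1.6831e+5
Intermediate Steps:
K = 21/5 (K = 4 + 1/5 = 4 + ⅕ = 21/5 ≈ 4.2000)
p(g, Q) = Q + g
N = 7 (N = 3 + 2² = 3 + 4 = 7)
J(z, v) = 7*v*z (J(z, v) = (7*z)*v + 0 = 7*v*z + 0 = 7*v*z)
o = 1917/5 (o = -7 + (7*6*(21/5 + 5) - 1*(-4)) = -7 + (7*6*(46/5) + 4) = -7 + (1932/5 + 4) = -7 + 1952/5 = 1917/5 ≈ 383.40)
439*o = 439*(1917/5) = 841563/5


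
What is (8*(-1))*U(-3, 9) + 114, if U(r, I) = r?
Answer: 138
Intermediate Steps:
(8*(-1))*U(-3, 9) + 114 = (8*(-1))*(-3) + 114 = -8*(-3) + 114 = 24 + 114 = 138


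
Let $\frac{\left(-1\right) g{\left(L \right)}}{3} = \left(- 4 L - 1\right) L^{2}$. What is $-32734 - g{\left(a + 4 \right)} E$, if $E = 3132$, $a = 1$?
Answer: $-4965634$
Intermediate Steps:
$g{\left(L \right)} = - 3 L^{2} \left(-1 - 4 L\right)$ ($g{\left(L \right)} = - 3 \left(- 4 L - 1\right) L^{2} = - 3 \left(-1 - 4 L\right) L^{2} = - 3 L^{2} \left(-1 - 4 L\right)$)
$-32734 - g{\left(a + 4 \right)} E = -32734 - \left(1 + 4\right)^{2} \left(3 + 12 \left(1 + 4\right)\right) 3132 = -32734 - 5^{2} \left(3 + 12 \cdot 5\right) 3132 = -32734 - 25 \left(3 + 60\right) 3132 = -32734 - 25 \cdot 63 \cdot 3132 = -32734 - 1575 \cdot 3132 = -32734 - 4932900 = -4965634$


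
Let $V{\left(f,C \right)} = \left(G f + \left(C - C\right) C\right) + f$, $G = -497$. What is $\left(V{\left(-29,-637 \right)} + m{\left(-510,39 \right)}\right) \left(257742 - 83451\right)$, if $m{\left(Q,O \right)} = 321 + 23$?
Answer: $2566957848$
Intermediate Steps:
$V{\left(f,C \right)} = - 496 f$ ($V{\left(f,C \right)} = \left(- 497 f + \left(C - C\right) C\right) + f = \left(- 497 f + 0 C\right) + f = \left(- 497 f + 0\right) + f = - 497 f + f = - 496 f$)
$m{\left(Q,O \right)} = 344$
$\left(V{\left(-29,-637 \right)} + m{\left(-510,39 \right)}\right) \left(257742 - 83451\right) = \left(\left(-496\right) \left(-29\right) + 344\right) \left(257742 - 83451\right) = \left(14384 + 344\right) 174291 = 14728 \cdot 174291 = 2566957848$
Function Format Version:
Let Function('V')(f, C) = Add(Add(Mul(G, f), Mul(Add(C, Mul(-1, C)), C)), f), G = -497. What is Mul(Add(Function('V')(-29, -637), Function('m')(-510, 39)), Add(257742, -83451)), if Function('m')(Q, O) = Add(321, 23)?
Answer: 2566957848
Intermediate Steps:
Function('V')(f, C) = Mul(-496, f) (Function('V')(f, C) = Add(Add(Mul(-497, f), Mul(Add(C, Mul(-1, C)), C)), f) = Add(Add(Mul(-497, f), Mul(0, C)), f) = Add(Add(Mul(-497, f), 0), f) = Add(Mul(-497, f), f) = Mul(-496, f))
Function('m')(Q, O) = 344
Mul(Add(Function('V')(-29, -637), Function('m')(-510, 39)), Add(257742, -83451)) = Mul(Add(Mul(-496, -29), 344), Add(257742, -83451)) = Mul(Add(14384, 344), 174291) = Mul(14728, 174291) = 2566957848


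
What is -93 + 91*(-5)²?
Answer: 2182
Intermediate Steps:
-93 + 91*(-5)² = -93 + 91*25 = -93 + 2275 = 2182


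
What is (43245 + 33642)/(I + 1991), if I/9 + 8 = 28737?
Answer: 76887/260552 ≈ 0.29509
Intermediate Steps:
I = 258561 (I = -72 + 9*28737 = -72 + 258633 = 258561)
(43245 + 33642)/(I + 1991) = (43245 + 33642)/(258561 + 1991) = 76887/260552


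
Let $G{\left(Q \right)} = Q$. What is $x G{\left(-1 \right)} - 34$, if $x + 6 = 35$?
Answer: $-63$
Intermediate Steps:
$x = 29$ ($x = -6 + 35 = 29$)
$x G{\left(-1 \right)} - 34 = 29 \left(-1\right) - 34 = -29 - 34 = -63$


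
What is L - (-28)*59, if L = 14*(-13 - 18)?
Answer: 1218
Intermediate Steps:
L = -434 (L = 14*(-31) = -434)
L - (-28)*59 = -434 - (-28)*59 = -434 - 1*(-1652) = -434 + 1652 = 1218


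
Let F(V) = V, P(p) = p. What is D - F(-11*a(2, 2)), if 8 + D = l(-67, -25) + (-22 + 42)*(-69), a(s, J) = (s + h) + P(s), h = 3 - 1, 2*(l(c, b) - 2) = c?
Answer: -2707/2 ≈ -1353.5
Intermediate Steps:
l(c, b) = 2 + c/2
h = 2
a(s, J) = 2 + 2*s (a(s, J) = (s + 2) + s = (2 + s) + s = 2 + 2*s)
D = -2839/2 (D = -8 + ((2 + (½)*(-67)) + (-22 + 42)*(-69)) = -8 + ((2 - 67/2) + 20*(-69)) = -8 + (-63/2 - 1380) = -8 - 2823/2 = -2839/2 ≈ -1419.5)
D - F(-11*a(2, 2)) = -2839/2 - (-11)*(2 + 2*2) = -2839/2 - (-11)*(2 + 4) = -2839/2 - (-11)*6 = -2839/2 - 1*(-66) = -2839/2 + 66 = -2707/2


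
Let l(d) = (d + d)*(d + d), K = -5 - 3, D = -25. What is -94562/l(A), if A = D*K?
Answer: -47281/80000 ≈ -0.59101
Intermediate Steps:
K = -8
A = 200 (A = -25*(-8) = 200)
l(d) = 4*d² (l(d) = (2*d)*(2*d) = 4*d²)
-94562/l(A) = -94562/(4*200²) = -94562/(4*40000) = -94562/160000 = -94562*1/160000 = -47281/80000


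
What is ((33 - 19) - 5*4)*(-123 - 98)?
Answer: 1326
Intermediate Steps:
((33 - 19) - 5*4)*(-123 - 98) = (14 - 20)*(-221) = -6*(-221) = 1326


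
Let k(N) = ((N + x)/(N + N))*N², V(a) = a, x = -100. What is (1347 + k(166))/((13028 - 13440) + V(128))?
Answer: -6825/284 ≈ -24.032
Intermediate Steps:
k(N) = N*(-100 + N)/2 (k(N) = ((N - 100)/(N + N))*N² = ((-100 + N)/((2*N)))*N² = ((-100 + N)*(1/(2*N)))*N² = ((-100 + N)/(2*N))*N² = N*(-100 + N)/2)
(1347 + k(166))/((13028 - 13440) + V(128)) = (1347 + (½)*166*(-100 + 166))/((13028 - 13440) + 128) = (1347 + (½)*166*66)/(-412 + 128) = (1347 + 5478)/(-284) = 6825*(-1/284) = -6825/284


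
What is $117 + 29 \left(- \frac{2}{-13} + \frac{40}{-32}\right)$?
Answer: $\frac{4431}{52} \approx 85.212$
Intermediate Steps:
$117 + 29 \left(- \frac{2}{-13} + \frac{40}{-32}\right) = 117 + 29 \left(\left(-2\right) \left(- \frac{1}{13}\right) + 40 \left(- \frac{1}{32}\right)\right) = 117 + 29 \left(\frac{2}{13} - \frac{5}{4}\right) = 117 + 29 \left(- \frac{57}{52}\right) = 117 - \frac{1653}{52} = \frac{4431}{52}$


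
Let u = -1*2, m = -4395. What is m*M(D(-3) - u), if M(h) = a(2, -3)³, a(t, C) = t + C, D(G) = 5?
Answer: 4395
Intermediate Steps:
u = -2
a(t, C) = C + t
M(h) = -1 (M(h) = (-3 + 2)³ = (-1)³ = -1)
m*M(D(-3) - u) = -4395*(-1) = 4395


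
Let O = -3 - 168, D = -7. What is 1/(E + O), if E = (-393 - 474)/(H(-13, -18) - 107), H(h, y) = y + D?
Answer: -44/7235 ≈ -0.0060816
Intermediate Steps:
H(h, y) = -7 + y (H(h, y) = y - 7 = -7 + y)
O = -171
E = 289/44 (E = (-393 - 474)/((-7 - 18) - 107) = -867/(-25 - 107) = -867/(-132) = -867*(-1/132) = 289/44 ≈ 6.5682)
1/(E + O) = 1/(289/44 - 171) = 1/(-7235/44) = -44/7235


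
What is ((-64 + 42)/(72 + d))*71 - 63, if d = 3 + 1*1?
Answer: -3175/38 ≈ -83.553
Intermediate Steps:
d = 4 (d = 3 + 1 = 4)
((-64 + 42)/(72 + d))*71 - 63 = ((-64 + 42)/(72 + 4))*71 - 63 = -22/76*71 - 63 = -22*1/76*71 - 63 = -11/38*71 - 63 = -781/38 - 63 = -3175/38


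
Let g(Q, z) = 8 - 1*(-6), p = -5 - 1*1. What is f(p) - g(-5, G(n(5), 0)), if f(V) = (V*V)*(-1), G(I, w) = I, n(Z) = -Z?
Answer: -50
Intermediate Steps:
p = -6 (p = -5 - 1 = -6)
g(Q, z) = 14 (g(Q, z) = 8 + 6 = 14)
f(V) = -V**2 (f(V) = V**2*(-1) = -V**2)
f(p) - g(-5, G(n(5), 0)) = -1*(-6)**2 - 1*14 = -1*36 - 14 = -36 - 14 = -50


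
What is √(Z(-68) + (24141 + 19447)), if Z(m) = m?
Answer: 16*√170 ≈ 208.61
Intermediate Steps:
√(Z(-68) + (24141 + 19447)) = √(-68 + (24141 + 19447)) = √(-68 + 43588) = √43520 = 16*√170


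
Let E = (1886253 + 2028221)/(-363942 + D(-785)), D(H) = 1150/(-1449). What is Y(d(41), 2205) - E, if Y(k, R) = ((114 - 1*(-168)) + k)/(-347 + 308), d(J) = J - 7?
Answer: 1186244741/447103722 ≈ 2.6532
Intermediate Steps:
d(J) = -7 + J
D(H) = -50/63 (D(H) = 1150*(-1/1449) = -50/63)
Y(k, R) = -94/13 - k/39 (Y(k, R) = ((114 + 168) + k)/(-39) = (282 + k)*(-1/39) = -94/13 - k/39)
E = -123305931/11464198 (E = (1886253 + 2028221)/(-363942 - 50/63) = 3914474/(-22928396/63) = 3914474*(-63/22928396) = -123305931/11464198 ≈ -10.756)
Y(d(41), 2205) - E = (-94/13 - (-7 + 41)/39) - 1*(-123305931/11464198) = (-94/13 - 1/39*34) + 123305931/11464198 = (-94/13 - 34/39) + 123305931/11464198 = -316/39 + 123305931/11464198 = 1186244741/447103722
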